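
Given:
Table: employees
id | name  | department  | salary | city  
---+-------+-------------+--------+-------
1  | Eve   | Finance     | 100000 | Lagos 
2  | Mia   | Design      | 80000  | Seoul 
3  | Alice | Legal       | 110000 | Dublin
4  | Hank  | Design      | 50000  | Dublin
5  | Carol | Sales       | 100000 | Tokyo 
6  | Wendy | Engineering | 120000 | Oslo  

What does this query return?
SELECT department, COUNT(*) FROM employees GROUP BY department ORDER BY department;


Assigning each row to its department group:
  Eve -> Finance
  Mia -> Design
  Alice -> Legal
  Hank -> Design
  Carol -> Sales
  Wendy -> Engineering


5 groups:
Design, 2
Engineering, 1
Finance, 1
Legal, 1
Sales, 1


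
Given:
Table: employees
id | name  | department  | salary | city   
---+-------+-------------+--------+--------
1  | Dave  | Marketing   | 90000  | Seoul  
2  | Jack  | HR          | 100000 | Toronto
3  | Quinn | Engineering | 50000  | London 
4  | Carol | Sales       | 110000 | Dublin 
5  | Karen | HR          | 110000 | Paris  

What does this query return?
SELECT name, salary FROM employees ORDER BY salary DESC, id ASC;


Sorting by salary DESC, then id ASC for ties

5 rows:
Carol, 110000
Karen, 110000
Jack, 100000
Dave, 90000
Quinn, 50000


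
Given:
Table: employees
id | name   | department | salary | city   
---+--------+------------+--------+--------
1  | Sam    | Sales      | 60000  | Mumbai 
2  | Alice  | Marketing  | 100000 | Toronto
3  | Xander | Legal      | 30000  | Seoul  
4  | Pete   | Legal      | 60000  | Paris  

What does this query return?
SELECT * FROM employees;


SELECT * returns all 4 rows with all columns

4 rows:
1, Sam, Sales, 60000, Mumbai
2, Alice, Marketing, 100000, Toronto
3, Xander, Legal, 30000, Seoul
4, Pete, Legal, 60000, Paris


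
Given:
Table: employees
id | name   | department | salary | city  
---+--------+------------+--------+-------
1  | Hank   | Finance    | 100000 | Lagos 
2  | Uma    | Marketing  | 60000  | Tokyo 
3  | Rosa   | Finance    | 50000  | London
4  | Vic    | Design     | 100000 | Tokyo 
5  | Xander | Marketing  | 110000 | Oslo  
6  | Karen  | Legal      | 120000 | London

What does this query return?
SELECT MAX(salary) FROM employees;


Salaries: 100000, 60000, 50000, 100000, 110000, 120000
MAX = 120000

120000


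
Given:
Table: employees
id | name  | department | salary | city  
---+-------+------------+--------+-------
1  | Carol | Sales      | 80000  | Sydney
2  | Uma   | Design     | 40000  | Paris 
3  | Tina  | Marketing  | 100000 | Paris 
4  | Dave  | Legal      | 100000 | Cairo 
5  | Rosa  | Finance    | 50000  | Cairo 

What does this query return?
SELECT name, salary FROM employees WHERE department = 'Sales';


Filtering: department = 'Sales'
Matching rows: 1

1 rows:
Carol, 80000


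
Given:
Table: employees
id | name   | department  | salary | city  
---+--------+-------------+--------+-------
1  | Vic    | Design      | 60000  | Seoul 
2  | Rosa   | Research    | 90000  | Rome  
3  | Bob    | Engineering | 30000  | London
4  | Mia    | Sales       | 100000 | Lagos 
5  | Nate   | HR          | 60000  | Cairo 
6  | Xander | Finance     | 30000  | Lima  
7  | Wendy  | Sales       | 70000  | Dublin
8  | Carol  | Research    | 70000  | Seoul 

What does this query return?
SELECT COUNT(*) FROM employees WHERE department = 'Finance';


Counting rows where department = 'Finance'
  Xander -> MATCH


1


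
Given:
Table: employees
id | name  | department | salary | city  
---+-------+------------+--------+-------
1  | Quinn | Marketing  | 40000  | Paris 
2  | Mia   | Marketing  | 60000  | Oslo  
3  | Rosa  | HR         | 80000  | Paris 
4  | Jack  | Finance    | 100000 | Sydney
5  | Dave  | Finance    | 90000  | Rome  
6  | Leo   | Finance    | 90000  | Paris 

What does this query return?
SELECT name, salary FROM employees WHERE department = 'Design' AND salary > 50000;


Filtering: department = 'Design' AND salary > 50000
Matching: 0 rows

Empty result set (0 rows)


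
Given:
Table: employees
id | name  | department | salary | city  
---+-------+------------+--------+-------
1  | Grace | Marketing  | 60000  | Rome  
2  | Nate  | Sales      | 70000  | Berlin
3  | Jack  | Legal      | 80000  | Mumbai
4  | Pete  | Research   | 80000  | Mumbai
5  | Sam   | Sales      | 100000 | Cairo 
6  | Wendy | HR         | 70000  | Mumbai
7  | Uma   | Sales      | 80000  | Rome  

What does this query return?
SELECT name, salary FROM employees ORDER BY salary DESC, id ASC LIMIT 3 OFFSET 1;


Sort by salary DESC (id ASC tiebreak), then skip 1 and take 3
Rows 2 through 4

3 rows:
Jack, 80000
Pete, 80000
Uma, 80000


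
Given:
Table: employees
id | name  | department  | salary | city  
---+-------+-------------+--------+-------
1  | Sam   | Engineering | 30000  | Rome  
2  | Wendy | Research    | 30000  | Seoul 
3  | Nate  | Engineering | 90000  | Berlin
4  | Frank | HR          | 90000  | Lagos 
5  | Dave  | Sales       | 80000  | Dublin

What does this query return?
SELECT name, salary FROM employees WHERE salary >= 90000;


Filtering: salary >= 90000
Matching: 2 rows

2 rows:
Nate, 90000
Frank, 90000


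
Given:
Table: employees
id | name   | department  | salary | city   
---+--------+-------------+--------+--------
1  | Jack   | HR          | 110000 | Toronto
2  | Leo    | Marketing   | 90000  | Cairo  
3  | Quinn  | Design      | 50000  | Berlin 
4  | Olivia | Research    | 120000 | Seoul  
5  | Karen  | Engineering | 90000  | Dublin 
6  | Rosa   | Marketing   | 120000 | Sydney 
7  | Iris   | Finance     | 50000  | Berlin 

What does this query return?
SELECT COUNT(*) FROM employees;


COUNT(*) counts all rows

7


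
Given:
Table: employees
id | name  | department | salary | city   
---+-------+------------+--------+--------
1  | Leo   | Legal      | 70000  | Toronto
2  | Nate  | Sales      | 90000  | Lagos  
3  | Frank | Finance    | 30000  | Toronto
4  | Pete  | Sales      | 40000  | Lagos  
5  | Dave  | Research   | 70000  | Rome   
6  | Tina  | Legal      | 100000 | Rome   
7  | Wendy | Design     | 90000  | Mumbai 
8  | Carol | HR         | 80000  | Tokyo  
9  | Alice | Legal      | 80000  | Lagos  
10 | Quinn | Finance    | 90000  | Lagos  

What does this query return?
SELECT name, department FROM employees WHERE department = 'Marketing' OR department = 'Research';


Filtering: department = 'Marketing' OR 'Research'
Matching: 1 rows

1 rows:
Dave, Research


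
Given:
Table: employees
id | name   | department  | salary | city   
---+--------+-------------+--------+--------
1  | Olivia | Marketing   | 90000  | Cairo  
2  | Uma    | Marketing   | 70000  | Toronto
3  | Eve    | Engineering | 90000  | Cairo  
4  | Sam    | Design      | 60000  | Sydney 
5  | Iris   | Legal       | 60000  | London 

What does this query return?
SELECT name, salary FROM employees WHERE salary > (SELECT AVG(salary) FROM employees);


Subquery: AVG(salary) = 74000.0
Filtering: salary > 74000.0
  Olivia (90000) -> MATCH
  Eve (90000) -> MATCH


2 rows:
Olivia, 90000
Eve, 90000


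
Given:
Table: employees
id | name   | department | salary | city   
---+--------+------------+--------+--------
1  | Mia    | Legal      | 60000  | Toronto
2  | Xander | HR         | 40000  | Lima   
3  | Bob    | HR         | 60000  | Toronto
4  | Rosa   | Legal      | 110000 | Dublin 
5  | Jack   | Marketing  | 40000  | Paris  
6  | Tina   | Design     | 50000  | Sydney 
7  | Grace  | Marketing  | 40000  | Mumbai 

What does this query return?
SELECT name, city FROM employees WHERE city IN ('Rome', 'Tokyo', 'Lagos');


Filtering: city IN ('Rome', 'Tokyo', 'Lagos')
Matching: 0 rows

Empty result set (0 rows)


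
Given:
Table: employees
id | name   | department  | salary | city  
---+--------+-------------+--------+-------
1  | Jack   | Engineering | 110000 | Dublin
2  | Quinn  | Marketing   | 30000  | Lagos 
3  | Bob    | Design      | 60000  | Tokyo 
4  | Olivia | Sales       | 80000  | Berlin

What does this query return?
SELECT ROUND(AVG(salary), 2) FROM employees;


SUM(salary) = 280000
COUNT = 4
ROUND(AVG, 2) = ROUND(280000 / 4, 2) = 70000.0

70000.0


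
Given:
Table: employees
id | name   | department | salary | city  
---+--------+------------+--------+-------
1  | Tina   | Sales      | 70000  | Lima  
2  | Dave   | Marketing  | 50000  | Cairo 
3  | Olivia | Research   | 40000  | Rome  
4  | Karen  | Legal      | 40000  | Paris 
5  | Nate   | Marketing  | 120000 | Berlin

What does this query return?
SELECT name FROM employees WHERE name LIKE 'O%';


LIKE 'O%' matches names starting with 'O'
Matching: 1

1 rows:
Olivia


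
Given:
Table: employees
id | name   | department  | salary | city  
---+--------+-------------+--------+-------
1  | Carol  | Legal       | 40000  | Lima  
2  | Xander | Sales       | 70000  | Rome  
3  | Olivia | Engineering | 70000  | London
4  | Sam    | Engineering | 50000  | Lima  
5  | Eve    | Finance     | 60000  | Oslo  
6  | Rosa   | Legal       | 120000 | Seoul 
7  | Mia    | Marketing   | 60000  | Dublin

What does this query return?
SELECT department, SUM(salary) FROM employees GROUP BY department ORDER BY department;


Summing salary within each department:
  Engineering: 70000 + 50000 = 120000
  Finance: 60000 = 60000
  Legal: 40000 + 120000 = 160000
  Marketing: 60000 = 60000
  Sales: 70000 = 70000


5 groups:
Engineering, 120000
Finance, 60000
Legal, 160000
Marketing, 60000
Sales, 70000


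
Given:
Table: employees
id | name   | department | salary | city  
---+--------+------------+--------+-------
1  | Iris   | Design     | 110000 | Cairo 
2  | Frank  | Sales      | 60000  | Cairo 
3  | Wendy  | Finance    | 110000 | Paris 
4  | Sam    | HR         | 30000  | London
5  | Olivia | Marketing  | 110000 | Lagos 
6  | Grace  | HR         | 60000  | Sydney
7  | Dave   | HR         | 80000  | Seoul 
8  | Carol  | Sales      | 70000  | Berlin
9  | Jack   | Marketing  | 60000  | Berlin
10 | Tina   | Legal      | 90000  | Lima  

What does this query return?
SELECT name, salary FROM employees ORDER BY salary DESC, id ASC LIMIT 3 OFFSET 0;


Sort by salary DESC (id ASC tiebreak), then skip 0 and take 3
Rows 1 through 3

3 rows:
Iris, 110000
Wendy, 110000
Olivia, 110000


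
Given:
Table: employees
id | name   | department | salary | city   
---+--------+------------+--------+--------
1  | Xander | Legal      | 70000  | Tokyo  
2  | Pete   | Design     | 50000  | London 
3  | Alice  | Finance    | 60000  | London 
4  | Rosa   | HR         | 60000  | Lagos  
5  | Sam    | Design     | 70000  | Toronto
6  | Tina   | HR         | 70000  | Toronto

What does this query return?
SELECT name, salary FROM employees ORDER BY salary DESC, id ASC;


Sorting by salary DESC, then id ASC for ties

6 rows:
Xander, 70000
Sam, 70000
Tina, 70000
Alice, 60000
Rosa, 60000
Pete, 50000


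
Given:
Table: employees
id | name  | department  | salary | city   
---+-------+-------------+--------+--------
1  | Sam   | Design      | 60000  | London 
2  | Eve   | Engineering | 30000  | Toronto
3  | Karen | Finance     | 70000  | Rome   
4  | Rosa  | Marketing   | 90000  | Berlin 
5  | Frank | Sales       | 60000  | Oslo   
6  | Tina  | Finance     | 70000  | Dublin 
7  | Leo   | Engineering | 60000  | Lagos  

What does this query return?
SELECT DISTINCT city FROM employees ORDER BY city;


All 'city' values (row order): London, Toronto, Rome, Berlin, Oslo, Dublin, Lagos
Removing duplicates leaves 7 unique value(s).

7 values:
Berlin
Dublin
Lagos
London
Oslo
Rome
Toronto


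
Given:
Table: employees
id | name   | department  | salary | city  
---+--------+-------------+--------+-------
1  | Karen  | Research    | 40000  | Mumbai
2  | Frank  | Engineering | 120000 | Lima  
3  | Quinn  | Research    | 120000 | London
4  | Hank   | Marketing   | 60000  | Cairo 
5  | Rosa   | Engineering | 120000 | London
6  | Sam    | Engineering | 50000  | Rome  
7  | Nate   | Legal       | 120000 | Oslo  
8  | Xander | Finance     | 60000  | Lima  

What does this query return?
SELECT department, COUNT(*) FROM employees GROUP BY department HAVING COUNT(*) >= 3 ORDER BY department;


Groups with count >= 3:
  Engineering: 3 -> PASS
  Finance: 1 -> filtered out
  Legal: 1 -> filtered out
  Marketing: 1 -> filtered out
  Research: 2 -> filtered out


1 groups:
Engineering, 3


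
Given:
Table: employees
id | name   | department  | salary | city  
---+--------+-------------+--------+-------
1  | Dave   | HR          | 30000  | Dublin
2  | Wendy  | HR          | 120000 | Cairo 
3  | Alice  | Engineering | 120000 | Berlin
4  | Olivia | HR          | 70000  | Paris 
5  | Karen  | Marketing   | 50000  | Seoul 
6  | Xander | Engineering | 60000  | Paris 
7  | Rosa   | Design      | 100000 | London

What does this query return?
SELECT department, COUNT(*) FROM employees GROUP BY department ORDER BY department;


Assigning each row to its department group:
  Dave -> HR
  Wendy -> HR
  Alice -> Engineering
  Olivia -> HR
  Karen -> Marketing
  Xander -> Engineering
  Rosa -> Design


4 groups:
Design, 1
Engineering, 2
HR, 3
Marketing, 1


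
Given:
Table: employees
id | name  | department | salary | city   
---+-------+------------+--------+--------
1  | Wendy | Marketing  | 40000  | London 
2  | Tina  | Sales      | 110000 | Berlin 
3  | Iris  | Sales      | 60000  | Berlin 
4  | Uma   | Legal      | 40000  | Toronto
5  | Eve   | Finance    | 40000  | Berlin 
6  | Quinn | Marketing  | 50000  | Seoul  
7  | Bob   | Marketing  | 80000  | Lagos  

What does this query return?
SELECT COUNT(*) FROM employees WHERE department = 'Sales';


Counting rows where department = 'Sales'
  Tina -> MATCH
  Iris -> MATCH


2


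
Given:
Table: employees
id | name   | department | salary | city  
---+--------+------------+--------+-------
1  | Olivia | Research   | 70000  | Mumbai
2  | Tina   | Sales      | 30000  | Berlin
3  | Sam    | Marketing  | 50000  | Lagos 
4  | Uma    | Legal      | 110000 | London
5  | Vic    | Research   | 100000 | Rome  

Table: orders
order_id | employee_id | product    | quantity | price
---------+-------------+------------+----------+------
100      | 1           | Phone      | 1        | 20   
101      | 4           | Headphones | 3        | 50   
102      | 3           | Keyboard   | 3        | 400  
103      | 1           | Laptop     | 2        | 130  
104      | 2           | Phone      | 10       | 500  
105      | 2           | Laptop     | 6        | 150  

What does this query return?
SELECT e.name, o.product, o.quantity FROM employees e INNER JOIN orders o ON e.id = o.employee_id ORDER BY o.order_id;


Joining employees.id = orders.employee_id:
  employee Olivia (id=1) -> order Phone
  employee Uma (id=4) -> order Headphones
  employee Sam (id=3) -> order Keyboard
  employee Olivia (id=1) -> order Laptop
  employee Tina (id=2) -> order Phone
  employee Tina (id=2) -> order Laptop


6 rows:
Olivia, Phone, 1
Uma, Headphones, 3
Sam, Keyboard, 3
Olivia, Laptop, 2
Tina, Phone, 10
Tina, Laptop, 6


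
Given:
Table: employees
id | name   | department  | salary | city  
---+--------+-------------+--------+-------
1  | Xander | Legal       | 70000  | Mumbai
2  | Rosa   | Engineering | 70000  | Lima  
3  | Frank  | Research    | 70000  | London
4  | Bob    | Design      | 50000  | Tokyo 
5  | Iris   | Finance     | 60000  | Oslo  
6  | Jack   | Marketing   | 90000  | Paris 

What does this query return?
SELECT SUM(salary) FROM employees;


SUM(salary) = 70000 + 70000 + 70000 + 50000 + 60000 + 90000 = 410000

410000


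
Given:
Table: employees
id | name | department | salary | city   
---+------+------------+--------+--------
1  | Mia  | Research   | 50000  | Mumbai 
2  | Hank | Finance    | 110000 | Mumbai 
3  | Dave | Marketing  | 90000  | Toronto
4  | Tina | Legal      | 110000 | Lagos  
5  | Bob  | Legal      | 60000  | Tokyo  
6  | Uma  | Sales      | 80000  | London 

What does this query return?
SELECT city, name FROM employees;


Projecting columns: city, name

6 rows:
Mumbai, Mia
Mumbai, Hank
Toronto, Dave
Lagos, Tina
Tokyo, Bob
London, Uma


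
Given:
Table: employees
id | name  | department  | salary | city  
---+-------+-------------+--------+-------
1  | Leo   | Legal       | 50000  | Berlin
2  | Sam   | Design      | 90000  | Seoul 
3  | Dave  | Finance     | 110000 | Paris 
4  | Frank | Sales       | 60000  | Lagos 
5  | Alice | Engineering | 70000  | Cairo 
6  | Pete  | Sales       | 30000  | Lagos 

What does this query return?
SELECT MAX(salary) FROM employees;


Salaries: 50000, 90000, 110000, 60000, 70000, 30000
MAX = 110000

110000


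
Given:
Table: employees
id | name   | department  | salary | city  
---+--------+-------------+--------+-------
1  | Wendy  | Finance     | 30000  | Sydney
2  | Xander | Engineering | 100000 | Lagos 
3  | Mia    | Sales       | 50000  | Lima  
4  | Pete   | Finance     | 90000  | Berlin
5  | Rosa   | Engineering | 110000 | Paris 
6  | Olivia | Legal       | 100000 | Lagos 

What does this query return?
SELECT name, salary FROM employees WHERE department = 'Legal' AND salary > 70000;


Filtering: department = 'Legal' AND salary > 70000
Matching: 1 rows

1 rows:
Olivia, 100000


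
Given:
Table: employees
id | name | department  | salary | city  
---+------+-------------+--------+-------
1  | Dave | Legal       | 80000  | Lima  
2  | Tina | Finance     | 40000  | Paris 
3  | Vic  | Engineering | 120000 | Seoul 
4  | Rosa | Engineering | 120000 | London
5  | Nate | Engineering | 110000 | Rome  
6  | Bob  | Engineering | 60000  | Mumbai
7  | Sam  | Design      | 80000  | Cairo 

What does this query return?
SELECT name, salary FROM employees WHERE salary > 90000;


Filtering: salary > 90000
Matching: 3 rows

3 rows:
Vic, 120000
Rosa, 120000
Nate, 110000


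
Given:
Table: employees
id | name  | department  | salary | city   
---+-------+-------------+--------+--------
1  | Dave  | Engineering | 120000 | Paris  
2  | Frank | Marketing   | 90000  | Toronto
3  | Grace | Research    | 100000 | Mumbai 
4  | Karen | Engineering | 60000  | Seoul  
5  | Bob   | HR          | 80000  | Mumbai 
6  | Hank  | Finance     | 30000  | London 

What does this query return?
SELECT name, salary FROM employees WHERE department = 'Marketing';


Filtering: department = 'Marketing'
Matching rows: 1

1 rows:
Frank, 90000


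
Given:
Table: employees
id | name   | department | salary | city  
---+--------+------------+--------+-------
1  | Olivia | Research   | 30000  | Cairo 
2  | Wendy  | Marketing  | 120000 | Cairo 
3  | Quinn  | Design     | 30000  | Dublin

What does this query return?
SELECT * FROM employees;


SELECT * returns all 3 rows with all columns

3 rows:
1, Olivia, Research, 30000, Cairo
2, Wendy, Marketing, 120000, Cairo
3, Quinn, Design, 30000, Dublin


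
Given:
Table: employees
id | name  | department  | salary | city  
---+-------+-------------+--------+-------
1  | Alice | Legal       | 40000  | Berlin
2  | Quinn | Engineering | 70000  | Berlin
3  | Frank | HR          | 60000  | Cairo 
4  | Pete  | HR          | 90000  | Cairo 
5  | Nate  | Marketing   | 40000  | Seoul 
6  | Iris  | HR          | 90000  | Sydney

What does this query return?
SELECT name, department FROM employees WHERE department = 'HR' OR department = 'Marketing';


Filtering: department = 'HR' OR 'Marketing'
Matching: 4 rows

4 rows:
Frank, HR
Pete, HR
Nate, Marketing
Iris, HR


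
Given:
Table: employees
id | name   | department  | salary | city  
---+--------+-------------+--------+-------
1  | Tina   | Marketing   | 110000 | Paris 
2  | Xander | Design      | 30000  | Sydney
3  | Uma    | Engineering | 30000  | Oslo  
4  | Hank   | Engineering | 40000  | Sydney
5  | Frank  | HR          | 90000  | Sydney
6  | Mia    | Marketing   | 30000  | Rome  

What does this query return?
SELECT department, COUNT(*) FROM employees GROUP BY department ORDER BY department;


Assigning each row to its department group:
  Tina -> Marketing
  Xander -> Design
  Uma -> Engineering
  Hank -> Engineering
  Frank -> HR
  Mia -> Marketing


4 groups:
Design, 1
Engineering, 2
HR, 1
Marketing, 2


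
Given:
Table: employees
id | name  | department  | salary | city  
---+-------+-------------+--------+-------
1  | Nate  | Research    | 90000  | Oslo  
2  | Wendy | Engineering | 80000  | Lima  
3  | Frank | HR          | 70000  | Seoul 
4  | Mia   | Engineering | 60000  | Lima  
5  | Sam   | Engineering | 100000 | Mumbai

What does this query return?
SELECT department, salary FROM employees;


Projecting columns: department, salary

5 rows:
Research, 90000
Engineering, 80000
HR, 70000
Engineering, 60000
Engineering, 100000


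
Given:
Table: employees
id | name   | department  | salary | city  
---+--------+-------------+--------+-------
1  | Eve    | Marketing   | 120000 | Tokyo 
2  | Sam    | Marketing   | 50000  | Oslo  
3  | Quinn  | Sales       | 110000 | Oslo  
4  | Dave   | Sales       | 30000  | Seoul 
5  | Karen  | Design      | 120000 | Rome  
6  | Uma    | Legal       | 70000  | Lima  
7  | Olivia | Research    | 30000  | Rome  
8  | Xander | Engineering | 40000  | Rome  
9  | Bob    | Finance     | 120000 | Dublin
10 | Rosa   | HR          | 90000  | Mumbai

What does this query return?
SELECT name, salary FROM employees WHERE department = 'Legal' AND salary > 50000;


Filtering: department = 'Legal' AND salary > 50000
Matching: 1 rows

1 rows:
Uma, 70000


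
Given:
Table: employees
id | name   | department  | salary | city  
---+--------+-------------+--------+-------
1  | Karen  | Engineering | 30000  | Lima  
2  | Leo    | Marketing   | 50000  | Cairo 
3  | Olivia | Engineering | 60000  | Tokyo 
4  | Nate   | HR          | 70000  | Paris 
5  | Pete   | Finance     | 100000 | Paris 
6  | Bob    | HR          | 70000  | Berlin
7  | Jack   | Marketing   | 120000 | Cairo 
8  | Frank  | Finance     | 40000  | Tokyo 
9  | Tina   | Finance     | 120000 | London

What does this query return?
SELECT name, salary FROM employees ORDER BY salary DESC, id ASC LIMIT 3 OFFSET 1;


Sort by salary DESC (id ASC tiebreak), then skip 1 and take 3
Rows 2 through 4

3 rows:
Tina, 120000
Pete, 100000
Nate, 70000


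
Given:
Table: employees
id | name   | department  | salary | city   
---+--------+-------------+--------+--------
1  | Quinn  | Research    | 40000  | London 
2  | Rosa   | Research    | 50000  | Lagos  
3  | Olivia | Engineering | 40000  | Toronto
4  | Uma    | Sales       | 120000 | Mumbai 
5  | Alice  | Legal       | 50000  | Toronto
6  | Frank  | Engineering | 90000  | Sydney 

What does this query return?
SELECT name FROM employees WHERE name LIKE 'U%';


LIKE 'U%' matches names starting with 'U'
Matching: 1

1 rows:
Uma


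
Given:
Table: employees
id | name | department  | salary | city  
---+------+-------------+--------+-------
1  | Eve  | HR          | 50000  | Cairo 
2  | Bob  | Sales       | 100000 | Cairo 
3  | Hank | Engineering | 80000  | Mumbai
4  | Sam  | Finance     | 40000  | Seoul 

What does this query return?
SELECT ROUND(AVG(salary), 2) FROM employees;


SUM(salary) = 270000
COUNT = 4
ROUND(AVG, 2) = ROUND(270000 / 4, 2) = 67500.0

67500.0


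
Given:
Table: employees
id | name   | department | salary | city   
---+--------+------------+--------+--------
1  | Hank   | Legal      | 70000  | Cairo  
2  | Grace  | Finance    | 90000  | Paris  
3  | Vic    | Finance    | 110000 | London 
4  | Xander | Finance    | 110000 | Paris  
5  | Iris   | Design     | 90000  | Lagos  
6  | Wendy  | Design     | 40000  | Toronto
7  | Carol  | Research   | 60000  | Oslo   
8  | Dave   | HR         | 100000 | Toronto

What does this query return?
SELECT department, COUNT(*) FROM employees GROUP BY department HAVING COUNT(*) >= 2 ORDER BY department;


Groups with count >= 2:
  Design: 2 -> PASS
  Finance: 3 -> PASS
  HR: 1 -> filtered out
  Legal: 1 -> filtered out
  Research: 1 -> filtered out


2 groups:
Design, 2
Finance, 3


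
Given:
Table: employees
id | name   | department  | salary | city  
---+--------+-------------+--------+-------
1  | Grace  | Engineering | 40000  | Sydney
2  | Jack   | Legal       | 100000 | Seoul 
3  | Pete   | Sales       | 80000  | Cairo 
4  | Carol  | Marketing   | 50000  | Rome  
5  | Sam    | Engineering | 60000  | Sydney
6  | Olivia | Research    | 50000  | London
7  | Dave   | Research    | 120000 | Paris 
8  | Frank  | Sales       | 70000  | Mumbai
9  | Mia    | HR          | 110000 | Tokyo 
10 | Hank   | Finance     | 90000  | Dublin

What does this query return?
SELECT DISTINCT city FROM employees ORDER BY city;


All 'city' values (row order): Sydney, Seoul, Cairo, Rome, Sydney, London, Paris, Mumbai, Tokyo, Dublin
Removing duplicates leaves 9 unique value(s).

9 values:
Cairo
Dublin
London
Mumbai
Paris
Rome
Seoul
Sydney
Tokyo


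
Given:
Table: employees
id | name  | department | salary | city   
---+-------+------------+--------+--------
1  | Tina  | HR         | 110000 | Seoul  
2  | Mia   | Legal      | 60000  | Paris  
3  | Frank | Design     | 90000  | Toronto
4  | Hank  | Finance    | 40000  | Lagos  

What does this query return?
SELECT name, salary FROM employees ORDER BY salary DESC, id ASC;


Sorting by salary DESC, then id ASC for ties

4 rows:
Tina, 110000
Frank, 90000
Mia, 60000
Hank, 40000


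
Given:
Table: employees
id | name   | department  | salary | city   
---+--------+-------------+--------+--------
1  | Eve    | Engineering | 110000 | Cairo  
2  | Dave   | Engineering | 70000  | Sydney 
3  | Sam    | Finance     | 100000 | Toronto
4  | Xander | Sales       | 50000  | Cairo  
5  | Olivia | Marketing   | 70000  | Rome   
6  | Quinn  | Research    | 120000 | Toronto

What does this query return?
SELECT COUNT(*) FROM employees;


COUNT(*) counts all rows

6


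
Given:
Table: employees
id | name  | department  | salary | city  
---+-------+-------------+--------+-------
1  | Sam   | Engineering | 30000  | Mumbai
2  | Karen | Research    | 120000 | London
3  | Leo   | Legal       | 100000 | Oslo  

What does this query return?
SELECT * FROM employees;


SELECT * returns all 3 rows with all columns

3 rows:
1, Sam, Engineering, 30000, Mumbai
2, Karen, Research, 120000, London
3, Leo, Legal, 100000, Oslo


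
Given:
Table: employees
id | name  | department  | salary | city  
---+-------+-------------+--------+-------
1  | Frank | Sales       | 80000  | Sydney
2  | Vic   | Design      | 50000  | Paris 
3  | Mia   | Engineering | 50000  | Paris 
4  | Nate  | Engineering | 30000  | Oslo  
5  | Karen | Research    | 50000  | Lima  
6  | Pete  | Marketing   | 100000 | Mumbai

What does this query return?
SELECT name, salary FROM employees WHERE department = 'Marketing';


Filtering: department = 'Marketing'
Matching rows: 1

1 rows:
Pete, 100000


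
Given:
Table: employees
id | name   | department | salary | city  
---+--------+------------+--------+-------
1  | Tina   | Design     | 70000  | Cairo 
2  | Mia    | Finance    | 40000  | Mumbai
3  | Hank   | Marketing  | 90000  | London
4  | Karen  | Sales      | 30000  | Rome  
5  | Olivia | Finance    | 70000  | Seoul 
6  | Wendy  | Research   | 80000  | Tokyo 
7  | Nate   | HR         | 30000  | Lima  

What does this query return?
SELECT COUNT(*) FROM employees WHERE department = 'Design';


Counting rows where department = 'Design'
  Tina -> MATCH


1


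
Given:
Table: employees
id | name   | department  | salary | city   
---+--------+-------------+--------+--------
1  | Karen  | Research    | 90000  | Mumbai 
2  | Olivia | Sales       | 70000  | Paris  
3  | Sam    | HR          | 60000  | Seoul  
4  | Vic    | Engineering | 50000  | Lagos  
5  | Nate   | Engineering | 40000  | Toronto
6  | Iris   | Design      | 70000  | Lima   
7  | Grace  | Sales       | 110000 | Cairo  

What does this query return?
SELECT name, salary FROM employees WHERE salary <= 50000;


Filtering: salary <= 50000
Matching: 2 rows

2 rows:
Vic, 50000
Nate, 40000


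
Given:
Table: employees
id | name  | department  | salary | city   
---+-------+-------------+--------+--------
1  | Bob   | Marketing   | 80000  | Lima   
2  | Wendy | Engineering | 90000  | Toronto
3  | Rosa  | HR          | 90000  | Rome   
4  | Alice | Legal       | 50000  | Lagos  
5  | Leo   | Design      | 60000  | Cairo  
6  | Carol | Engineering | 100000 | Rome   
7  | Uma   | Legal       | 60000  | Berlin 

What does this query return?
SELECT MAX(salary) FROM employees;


Salaries: 80000, 90000, 90000, 50000, 60000, 100000, 60000
MAX = 100000

100000


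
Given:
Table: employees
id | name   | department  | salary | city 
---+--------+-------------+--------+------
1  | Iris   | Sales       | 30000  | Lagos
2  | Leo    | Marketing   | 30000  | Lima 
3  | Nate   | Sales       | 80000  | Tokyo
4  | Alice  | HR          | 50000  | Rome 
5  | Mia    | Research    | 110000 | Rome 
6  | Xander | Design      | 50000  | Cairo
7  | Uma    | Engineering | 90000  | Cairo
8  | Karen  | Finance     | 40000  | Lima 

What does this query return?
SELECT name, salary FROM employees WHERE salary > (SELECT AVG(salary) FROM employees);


Subquery: AVG(salary) = 60000.0
Filtering: salary > 60000.0
  Nate (80000) -> MATCH
  Mia (110000) -> MATCH
  Uma (90000) -> MATCH


3 rows:
Nate, 80000
Mia, 110000
Uma, 90000


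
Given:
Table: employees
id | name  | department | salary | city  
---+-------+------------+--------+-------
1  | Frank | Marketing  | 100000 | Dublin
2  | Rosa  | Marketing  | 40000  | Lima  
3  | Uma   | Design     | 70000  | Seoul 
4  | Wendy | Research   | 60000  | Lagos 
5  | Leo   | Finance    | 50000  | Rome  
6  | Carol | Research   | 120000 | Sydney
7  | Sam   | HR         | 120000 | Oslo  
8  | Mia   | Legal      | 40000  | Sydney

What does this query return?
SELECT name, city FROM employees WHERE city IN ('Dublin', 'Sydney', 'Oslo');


Filtering: city IN ('Dublin', 'Sydney', 'Oslo')
Matching: 4 rows

4 rows:
Frank, Dublin
Carol, Sydney
Sam, Oslo
Mia, Sydney


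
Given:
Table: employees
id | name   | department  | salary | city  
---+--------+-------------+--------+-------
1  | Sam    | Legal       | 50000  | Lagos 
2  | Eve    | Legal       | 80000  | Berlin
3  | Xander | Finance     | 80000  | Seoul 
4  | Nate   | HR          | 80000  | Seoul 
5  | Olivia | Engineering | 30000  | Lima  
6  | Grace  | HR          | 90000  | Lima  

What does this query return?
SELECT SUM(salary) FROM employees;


SUM(salary) = 50000 + 80000 + 80000 + 80000 + 30000 + 90000 = 410000

410000


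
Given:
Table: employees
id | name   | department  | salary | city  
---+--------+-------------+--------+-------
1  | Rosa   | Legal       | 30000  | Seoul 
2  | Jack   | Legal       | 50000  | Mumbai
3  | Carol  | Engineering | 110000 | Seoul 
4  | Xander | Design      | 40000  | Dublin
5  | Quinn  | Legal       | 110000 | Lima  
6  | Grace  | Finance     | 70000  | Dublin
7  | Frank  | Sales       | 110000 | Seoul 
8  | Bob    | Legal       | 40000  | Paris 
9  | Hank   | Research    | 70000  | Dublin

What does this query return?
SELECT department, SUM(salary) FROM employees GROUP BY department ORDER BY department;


Summing salary within each department:
  Design: 40000 = 40000
  Engineering: 110000 = 110000
  Finance: 70000 = 70000
  Legal: 30000 + 50000 + 110000 + 40000 = 230000
  Research: 70000 = 70000
  Sales: 110000 = 110000


6 groups:
Design, 40000
Engineering, 110000
Finance, 70000
Legal, 230000
Research, 70000
Sales, 110000


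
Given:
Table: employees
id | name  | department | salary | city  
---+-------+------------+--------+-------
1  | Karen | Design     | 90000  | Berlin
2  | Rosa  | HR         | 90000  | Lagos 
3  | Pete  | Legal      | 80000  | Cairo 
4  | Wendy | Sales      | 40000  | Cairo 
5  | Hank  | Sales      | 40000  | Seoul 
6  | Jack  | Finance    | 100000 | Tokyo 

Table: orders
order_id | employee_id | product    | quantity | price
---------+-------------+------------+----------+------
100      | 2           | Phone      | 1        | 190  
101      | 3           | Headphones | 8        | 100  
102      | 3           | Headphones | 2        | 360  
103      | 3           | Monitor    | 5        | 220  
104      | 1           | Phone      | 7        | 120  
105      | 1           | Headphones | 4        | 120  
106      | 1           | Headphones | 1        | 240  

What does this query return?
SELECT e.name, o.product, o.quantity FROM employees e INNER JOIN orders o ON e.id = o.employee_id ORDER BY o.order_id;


Joining employees.id = orders.employee_id:
  employee Rosa (id=2) -> order Phone
  employee Pete (id=3) -> order Headphones
  employee Pete (id=3) -> order Headphones
  employee Pete (id=3) -> order Monitor
  employee Karen (id=1) -> order Phone
  employee Karen (id=1) -> order Headphones
  employee Karen (id=1) -> order Headphones


7 rows:
Rosa, Phone, 1
Pete, Headphones, 8
Pete, Headphones, 2
Pete, Monitor, 5
Karen, Phone, 7
Karen, Headphones, 4
Karen, Headphones, 1


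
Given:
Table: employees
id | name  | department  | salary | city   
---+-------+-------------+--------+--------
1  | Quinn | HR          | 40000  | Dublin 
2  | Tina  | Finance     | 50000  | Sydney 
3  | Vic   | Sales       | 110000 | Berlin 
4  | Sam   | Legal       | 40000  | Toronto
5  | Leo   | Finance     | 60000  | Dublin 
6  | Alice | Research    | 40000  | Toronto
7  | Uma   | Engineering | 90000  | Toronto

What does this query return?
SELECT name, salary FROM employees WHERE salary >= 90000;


Filtering: salary >= 90000
Matching: 2 rows

2 rows:
Vic, 110000
Uma, 90000


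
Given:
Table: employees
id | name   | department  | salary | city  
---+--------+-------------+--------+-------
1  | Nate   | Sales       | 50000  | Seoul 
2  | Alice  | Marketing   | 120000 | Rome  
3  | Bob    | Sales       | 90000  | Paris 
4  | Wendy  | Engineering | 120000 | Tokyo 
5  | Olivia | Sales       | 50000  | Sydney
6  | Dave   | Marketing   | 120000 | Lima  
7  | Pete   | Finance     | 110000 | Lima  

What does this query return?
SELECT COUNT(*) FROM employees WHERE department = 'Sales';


Counting rows where department = 'Sales'
  Nate -> MATCH
  Bob -> MATCH
  Olivia -> MATCH


3


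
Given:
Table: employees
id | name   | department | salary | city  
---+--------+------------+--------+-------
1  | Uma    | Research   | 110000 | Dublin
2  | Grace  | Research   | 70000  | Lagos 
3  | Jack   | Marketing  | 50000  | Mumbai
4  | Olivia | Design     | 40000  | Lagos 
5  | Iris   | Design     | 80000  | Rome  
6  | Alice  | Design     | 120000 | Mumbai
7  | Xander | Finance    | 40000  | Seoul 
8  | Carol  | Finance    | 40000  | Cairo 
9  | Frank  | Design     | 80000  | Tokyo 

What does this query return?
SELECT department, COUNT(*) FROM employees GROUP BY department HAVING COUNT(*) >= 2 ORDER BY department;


Groups with count >= 2:
  Design: 4 -> PASS
  Finance: 2 -> PASS
  Research: 2 -> PASS
  Marketing: 1 -> filtered out


3 groups:
Design, 4
Finance, 2
Research, 2


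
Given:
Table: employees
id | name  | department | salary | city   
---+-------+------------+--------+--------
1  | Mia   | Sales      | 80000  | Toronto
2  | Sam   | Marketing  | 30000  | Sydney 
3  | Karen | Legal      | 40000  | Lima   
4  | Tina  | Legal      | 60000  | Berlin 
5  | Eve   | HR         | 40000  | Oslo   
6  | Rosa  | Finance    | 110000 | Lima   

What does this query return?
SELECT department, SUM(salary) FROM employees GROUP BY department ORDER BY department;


Summing salary within each department:
  Finance: 110000 = 110000
  HR: 40000 = 40000
  Legal: 40000 + 60000 = 100000
  Marketing: 30000 = 30000
  Sales: 80000 = 80000


5 groups:
Finance, 110000
HR, 40000
Legal, 100000
Marketing, 30000
Sales, 80000


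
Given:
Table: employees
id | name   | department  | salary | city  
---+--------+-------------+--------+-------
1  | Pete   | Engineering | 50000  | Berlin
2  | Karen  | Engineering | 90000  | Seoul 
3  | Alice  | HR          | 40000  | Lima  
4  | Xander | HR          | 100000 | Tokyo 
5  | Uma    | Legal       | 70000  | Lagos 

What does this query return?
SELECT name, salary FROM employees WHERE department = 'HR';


Filtering: department = 'HR'
Matching rows: 2

2 rows:
Alice, 40000
Xander, 100000


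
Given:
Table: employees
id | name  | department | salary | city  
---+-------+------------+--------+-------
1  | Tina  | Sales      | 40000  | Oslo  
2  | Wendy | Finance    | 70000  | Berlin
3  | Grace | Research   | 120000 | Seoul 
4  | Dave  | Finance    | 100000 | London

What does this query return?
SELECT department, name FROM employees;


Projecting columns: department, name

4 rows:
Sales, Tina
Finance, Wendy
Research, Grace
Finance, Dave


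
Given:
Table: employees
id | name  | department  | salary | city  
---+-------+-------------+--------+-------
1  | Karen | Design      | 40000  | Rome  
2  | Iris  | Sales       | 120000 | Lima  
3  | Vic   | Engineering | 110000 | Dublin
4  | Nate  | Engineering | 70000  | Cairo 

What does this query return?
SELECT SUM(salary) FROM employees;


SUM(salary) = 40000 + 120000 + 110000 + 70000 = 340000

340000


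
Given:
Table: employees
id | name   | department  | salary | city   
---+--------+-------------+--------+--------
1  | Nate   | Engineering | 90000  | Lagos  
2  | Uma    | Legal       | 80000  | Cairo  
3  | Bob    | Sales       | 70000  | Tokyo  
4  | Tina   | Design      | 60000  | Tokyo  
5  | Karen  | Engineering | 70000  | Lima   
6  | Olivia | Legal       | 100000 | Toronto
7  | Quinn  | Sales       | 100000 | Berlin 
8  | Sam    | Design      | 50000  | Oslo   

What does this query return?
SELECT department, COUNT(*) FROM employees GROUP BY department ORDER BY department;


Assigning each row to its department group:
  Nate -> Engineering
  Uma -> Legal
  Bob -> Sales
  Tina -> Design
  Karen -> Engineering
  Olivia -> Legal
  Quinn -> Sales
  Sam -> Design


4 groups:
Design, 2
Engineering, 2
Legal, 2
Sales, 2


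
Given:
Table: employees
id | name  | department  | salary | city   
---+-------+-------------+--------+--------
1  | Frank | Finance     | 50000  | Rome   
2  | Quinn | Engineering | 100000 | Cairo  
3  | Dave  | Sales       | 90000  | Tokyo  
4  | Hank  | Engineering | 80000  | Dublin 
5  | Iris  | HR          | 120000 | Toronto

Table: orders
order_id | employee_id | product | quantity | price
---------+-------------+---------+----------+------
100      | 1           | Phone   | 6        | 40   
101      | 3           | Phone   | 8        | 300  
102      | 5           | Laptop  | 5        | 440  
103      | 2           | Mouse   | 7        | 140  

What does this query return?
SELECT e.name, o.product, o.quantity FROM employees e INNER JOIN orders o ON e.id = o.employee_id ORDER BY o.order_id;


Joining employees.id = orders.employee_id:
  employee Frank (id=1) -> order Phone
  employee Dave (id=3) -> order Phone
  employee Iris (id=5) -> order Laptop
  employee Quinn (id=2) -> order Mouse


4 rows:
Frank, Phone, 6
Dave, Phone, 8
Iris, Laptop, 5
Quinn, Mouse, 7


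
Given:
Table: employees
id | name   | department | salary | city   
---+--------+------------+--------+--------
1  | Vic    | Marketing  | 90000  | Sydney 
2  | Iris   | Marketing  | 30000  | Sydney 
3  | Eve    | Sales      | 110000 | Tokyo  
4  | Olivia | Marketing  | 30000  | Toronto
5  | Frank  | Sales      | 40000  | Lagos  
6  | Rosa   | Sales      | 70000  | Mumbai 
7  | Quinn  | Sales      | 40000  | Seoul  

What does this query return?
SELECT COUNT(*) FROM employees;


COUNT(*) counts all rows

7


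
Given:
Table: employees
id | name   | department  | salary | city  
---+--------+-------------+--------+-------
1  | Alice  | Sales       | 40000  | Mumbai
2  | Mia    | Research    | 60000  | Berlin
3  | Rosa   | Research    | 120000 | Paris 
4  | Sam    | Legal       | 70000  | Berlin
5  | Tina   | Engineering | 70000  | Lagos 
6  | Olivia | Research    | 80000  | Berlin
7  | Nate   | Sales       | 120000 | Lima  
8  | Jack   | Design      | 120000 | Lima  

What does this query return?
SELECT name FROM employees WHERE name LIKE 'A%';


LIKE 'A%' matches names starting with 'A'
Matching: 1

1 rows:
Alice


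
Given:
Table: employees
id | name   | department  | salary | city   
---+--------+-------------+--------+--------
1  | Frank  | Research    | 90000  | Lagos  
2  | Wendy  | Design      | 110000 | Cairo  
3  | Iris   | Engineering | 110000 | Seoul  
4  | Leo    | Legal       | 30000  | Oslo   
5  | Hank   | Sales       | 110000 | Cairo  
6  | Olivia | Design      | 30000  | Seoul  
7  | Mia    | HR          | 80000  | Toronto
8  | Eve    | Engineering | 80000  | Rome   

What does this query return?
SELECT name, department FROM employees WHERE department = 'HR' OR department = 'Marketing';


Filtering: department = 'HR' OR 'Marketing'
Matching: 1 rows

1 rows:
Mia, HR
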